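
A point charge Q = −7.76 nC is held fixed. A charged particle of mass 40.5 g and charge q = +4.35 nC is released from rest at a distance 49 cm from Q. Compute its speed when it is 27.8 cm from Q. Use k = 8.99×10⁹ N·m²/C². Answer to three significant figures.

4.83×10⁻³ m/s

Only the electrostatic force acts, so mechanical energy is conserved: ½mv² = U₁ − U₂ = kQq(1/r₁ − 1/r₂).
U₁ − U₂ = (8.99×10⁹ N·m²/C²)(-7.76×10⁻⁹ C)(4.35×10⁻⁹ C)(1/0.490 − 1/0.278) = 4.72×10⁻⁷ J.
v = √(2·4.72×10⁻⁷/0.0405) = 4.83×10⁻³ m/s.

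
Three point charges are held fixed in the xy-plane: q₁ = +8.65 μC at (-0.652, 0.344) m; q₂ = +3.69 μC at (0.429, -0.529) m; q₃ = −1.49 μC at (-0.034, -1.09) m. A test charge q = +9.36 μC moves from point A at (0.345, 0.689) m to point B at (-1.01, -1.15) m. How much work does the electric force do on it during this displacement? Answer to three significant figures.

0.332 J

The work done by the electric force is W_field = −ΔU = −q(V_B − V_A) = q(V_A − V_B).
At A: distances to the source charges are 1.06 m, 1.22 m, 1.82 m; V_A = Σ kqᵢ/rᵢ = 9.35×10⁴ V.
At B: distances to the source charges are 1.54 m, 1.57 m, 0.978 m; V_B = Σ kqᵢ/rᵢ = 5.81×10⁴ V.
ΔV = V_B − V_A = -3.54×10⁴ V.
W_field = −qΔV = −(9.36×10⁻⁶ C)(-3.54×10⁴ V) = 0.332 J.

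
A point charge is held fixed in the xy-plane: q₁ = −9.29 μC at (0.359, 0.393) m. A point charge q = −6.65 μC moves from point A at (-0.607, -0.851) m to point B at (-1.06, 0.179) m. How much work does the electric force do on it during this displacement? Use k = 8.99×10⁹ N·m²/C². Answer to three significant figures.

The work done by the electric force is W_field = −ΔU = −q(V_B − V_A) = q(V_A − V_B).
At A: distance to the source charge is 1.58 m; V_A = kq₁/r = -5.30×10⁴ V.
At B: distance to the source charge is 1.44 m; V_B = kq₁/r = -5.82×10⁴ V.
ΔV = V_B − V_A = -5170 V.
W_field = −qΔV = −(-6.65×10⁻⁶ C)(-5170 V) = -0.0344 J.

-0.0344 J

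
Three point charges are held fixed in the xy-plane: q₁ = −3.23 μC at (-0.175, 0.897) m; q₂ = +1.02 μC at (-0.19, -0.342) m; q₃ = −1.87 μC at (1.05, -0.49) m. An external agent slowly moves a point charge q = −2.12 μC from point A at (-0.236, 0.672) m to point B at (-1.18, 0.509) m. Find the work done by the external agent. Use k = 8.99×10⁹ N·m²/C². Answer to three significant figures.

For quasistatic motion the external work equals the change in potential energy: W_ext = qΔV = q(V_B − V_A).
At A: distances to the source charges are 0.233 m, 1.02 m, 1.73 m; V_A = Σ kqᵢ/rᵢ = -1.25×10⁵ V.
At B: distances to the source charges are 1.08 m, 1.31 m, 2.44 m; V_B = Σ kqᵢ/rᵢ = -2.68×10⁴ V.
ΔV = V_B − V_A = 9.84×10⁴ V.
W_ext = qΔV = (-2.12×10⁻⁶ C)(9.84×10⁴ V) = -0.209 J.

-0.209 J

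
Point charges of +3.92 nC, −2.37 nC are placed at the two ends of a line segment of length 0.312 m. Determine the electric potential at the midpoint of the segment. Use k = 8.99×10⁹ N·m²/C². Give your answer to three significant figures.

Electric potential is a scalar, so the contributions from each charge add algebraically: V = Σ kqᵢ/rᵢ.
Each charge is 0.156 m from the midpoint.
V = k[(3.92×10⁻⁹)/(0.156) + (-2.37×10⁻⁹)/(0.156)] = 89.3 V.

89.3 V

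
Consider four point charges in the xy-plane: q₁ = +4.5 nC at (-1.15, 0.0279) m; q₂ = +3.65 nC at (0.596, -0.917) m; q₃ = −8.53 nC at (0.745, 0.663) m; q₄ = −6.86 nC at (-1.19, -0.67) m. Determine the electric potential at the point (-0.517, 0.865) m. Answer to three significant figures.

-42.6 V

Electric potential is a scalar, so the contributions from each charge add algebraically: V = Σ kqᵢ/rᵢ.
Distances from the field point to each charge: r₁ = 1.05 m, r₂ = 2.10 m, r₃ = 1.28 m, r₄ = 1.68 m.
V = k[(4.50×10⁻⁹)/(1.05) + (3.65×10⁻⁹)/(2.10) + (-8.53×10⁻⁹)/(1.28) + (-6.86×10⁻⁹)/(1.68)] = -42.6 V.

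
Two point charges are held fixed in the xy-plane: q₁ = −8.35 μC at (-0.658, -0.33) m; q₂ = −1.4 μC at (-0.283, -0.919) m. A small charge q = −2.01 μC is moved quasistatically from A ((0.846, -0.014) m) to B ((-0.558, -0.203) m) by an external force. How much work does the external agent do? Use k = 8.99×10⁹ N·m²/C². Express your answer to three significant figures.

0.851 J

For quasistatic motion the external work equals the change in potential energy: W_ext = qΔV = q(V_B − V_A).
At A: distances to the source charges are 1.54 m, 1.45 m; V_A = Σ kqᵢ/rᵢ = -5.75×10⁴ V.
At B: distances to the source charges are 0.162 m, 0.767 m; V_B = Σ kqᵢ/rᵢ = -4.81×10⁵ V.
ΔV = V_B − V_A = -4.23×10⁵ V.
W_ext = qΔV = (-2.01×10⁻⁶ C)(-4.23×10⁵ V) = 0.851 J.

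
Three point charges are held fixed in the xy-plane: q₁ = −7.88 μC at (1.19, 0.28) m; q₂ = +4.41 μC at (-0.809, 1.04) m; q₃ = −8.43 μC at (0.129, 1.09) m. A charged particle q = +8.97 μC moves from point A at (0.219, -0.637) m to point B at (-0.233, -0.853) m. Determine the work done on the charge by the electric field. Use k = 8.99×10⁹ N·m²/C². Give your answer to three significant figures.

The work done by the electric force is W_field = −ΔU = −q(V_B − V_A) = q(V_A − V_B).
At A: distances to the source charges are 1.34 m, 1.97 m, 1.73 m; V_A = Σ kqᵢ/rᵢ = -7.67×10⁴ V.
At B: distances to the source charges are 1.82 m, 1.98 m, 1.98 m; V_B = Σ kqᵢ/rᵢ = -5.73×10⁴ V.
ΔV = V_B − V_A = 1.95×10⁴ V.
W_field = −qΔV = −(8.97×10⁻⁶ C)(1.95×10⁴ V) = -0.175 J.

-0.175 J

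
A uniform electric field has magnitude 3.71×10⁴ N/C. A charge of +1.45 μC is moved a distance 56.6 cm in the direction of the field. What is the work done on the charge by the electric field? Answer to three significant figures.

The potential change for a displacement 56.6 cm in the direction of the field is ΔV = −Ed = -2.10×10⁴ V.
W_field = −qΔV = 0.0304 J.

0.0304 J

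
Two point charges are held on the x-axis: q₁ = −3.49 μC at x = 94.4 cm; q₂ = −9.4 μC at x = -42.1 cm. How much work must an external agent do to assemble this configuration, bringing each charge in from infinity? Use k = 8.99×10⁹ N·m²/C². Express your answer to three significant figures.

The assembly work is the sum of pairwise potential energies, U = Σ_{i<j} kqᵢqⱼ/rᵢⱼ.
Pair separations: r₁₂ = 1.37 m.
U = (0.216) = 0.216 J.

0.216 J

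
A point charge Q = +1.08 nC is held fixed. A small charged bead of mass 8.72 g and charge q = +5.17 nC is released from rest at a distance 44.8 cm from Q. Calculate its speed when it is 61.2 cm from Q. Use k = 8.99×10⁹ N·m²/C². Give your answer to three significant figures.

Only the electrostatic force acts, so mechanical energy is conserved: ½mv² = U₁ − U₂ = kQq(1/r₁ − 1/r₂).
U₁ − U₂ = (8.99×10⁹ N·m²/C²)(1.08×10⁻⁹ C)(5.17×10⁻⁹ C)(1/0.448 − 1/0.612) = 3.00×10⁻⁸ J.
v = √(2·3.00×10⁻⁸/8.72×10⁻³) = 2.62×10⁻³ m/s.

2.62×10⁻³ m/s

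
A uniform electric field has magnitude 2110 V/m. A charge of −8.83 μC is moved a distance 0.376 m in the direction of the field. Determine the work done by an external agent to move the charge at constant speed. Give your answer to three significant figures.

7.01×10⁻³ J

The potential change for a displacement 0.376 m in the direction of the field is ΔV = −Ed = -793 V.
W_ext = qΔV = 7.01×10⁻³ J.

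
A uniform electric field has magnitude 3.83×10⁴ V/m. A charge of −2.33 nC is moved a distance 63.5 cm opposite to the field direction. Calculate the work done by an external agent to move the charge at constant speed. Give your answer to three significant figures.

-5.67×10⁻⁵ J

The potential change for a displacement 63.5 cm opposite to the field direction is ΔV = +Ed = 2.43×10⁴ V.
W_ext = qΔV = -5.67×10⁻⁵ J.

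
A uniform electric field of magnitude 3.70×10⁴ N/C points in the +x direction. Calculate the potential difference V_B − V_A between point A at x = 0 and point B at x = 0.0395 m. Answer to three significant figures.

In a uniform field, potential decreases in the direction of E: V_B − V_A = −E·Δx.
V_B − V_A = −(3.70×10⁴ V/m)(0.0395 m) = -1460 V.

-1460 V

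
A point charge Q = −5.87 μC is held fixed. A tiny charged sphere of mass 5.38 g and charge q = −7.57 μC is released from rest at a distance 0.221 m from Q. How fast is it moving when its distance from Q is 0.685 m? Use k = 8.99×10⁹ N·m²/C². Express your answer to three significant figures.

Only the electrostatic force acts, so mechanical energy is conserved: ½mv² = U₁ − U₂ = kQq(1/r₁ − 1/r₂).
U₁ − U₂ = (8.99×10⁹ N·m²/C²)(-5.87×10⁻⁶ C)(-7.57×10⁻⁶ C)(1/0.221 − 1/0.685) = 1.22 J.
v = √(2·1.22/5.38×10⁻³) = 21.3 m/s.

21.3 m/s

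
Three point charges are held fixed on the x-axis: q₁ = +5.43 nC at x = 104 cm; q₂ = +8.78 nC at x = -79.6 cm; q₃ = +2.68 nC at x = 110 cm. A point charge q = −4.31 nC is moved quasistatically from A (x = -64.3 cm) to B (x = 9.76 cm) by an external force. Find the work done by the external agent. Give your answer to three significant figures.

For quasistatic motion the external work equals the change in potential energy: W_ext = qΔV = q(V_B − V_A).
At A: distances to the source charges are 1.68 m, 0.153 m, 1.74 m; V_A = Σ kqᵢ/rᵢ = 559 V.
At B: distances to the source charges are 0.942 m, 0.894 m, 1.00 m; V_B = Σ kqᵢ/rᵢ = 164 V.
ΔV = V_B − V_A = -395 V.
W_ext = qΔV = (-4.31×10⁻⁹ C)(-395 V) = 1.70×10⁻⁶ J.

1.70×10⁻⁶ J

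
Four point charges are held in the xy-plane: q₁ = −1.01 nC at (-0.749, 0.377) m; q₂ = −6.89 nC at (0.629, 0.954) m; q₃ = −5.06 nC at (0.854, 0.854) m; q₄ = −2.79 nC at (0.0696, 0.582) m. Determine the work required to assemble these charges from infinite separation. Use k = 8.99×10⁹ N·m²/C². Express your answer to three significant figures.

The assembly work is the sum of pairwise potential energies, U = Σ_{i<j} kqᵢqⱼ/rᵢⱼ.
Pair separations: r₁₂ = 1.49 m, r₁₃ = 1.67 m, r₁₄ = 0.844 m, r₂₃ = 0.246 m, r₂₄ = 0.672 m, r₃₄ = 0.830 m.
Summing all 6 pair terms gives U = 1.78×10⁻⁶ J.

1.78×10⁻⁶ J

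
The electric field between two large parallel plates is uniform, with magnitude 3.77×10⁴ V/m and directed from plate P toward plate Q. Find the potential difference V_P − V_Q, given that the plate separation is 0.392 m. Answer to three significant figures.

1.48×10⁴ V

In a uniform field, potential decreases in the direction of E: ΔV = −E·d for a displacement d parallel to E.
Going from Q to P is a displacement of 0.392 m opposite to the field, so V_P − V_Q = +Ed = 1.48×10⁴ V.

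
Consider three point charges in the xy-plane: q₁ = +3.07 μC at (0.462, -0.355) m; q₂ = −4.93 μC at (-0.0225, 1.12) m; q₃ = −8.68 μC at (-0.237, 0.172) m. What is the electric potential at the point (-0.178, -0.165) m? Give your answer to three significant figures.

Electric potential is a scalar, so the contributions from each charge add algebraically: V = Σ kqᵢ/rᵢ.
Distances from the field point to each charge: r₁ = 0.668 m, r₂ = 1.29 m, r₃ = 0.342 m.
V = k[(3.07×10⁻⁶)/(0.668) + (-4.93×10⁻⁶)/(1.29) + (-8.68×10⁻⁶)/(0.342)] = -2.21×10⁵ V.

-2.21×10⁵ V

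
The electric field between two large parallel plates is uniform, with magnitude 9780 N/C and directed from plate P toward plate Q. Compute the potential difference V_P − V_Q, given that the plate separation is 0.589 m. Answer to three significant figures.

5760 V

In a uniform field, potential decreases in the direction of E: ΔV = −E·d for a displacement d parallel to E.
Going from Q to P is a displacement of 0.589 m opposite to the field, so V_P − V_Q = +Ed = 5760 V.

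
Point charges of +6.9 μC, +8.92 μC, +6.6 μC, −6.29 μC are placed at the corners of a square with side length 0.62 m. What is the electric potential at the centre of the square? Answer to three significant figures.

Electric potential is a scalar, so the contributions from each charge add algebraically: V = Σ kqᵢ/rᵢ.
The distance from each corner to the centre is a√2/2 = 0.438 m.
V = k[(6.90×10⁻⁶)/(0.438) + (8.92×10⁻⁶)/(0.438) + (6.60×10⁻⁶)/(0.438) + (-6.29×10⁻⁶)/(0.438)] = 3.31×10⁵ V.

3.31×10⁵ V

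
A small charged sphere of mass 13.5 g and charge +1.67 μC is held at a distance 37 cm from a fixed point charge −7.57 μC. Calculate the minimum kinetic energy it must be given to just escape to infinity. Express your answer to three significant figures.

0.307 J

To just escape, total mechanical energy must reach zero at infinity: ½mv²_min + U = 0, so ½mv²_min = −U = |kQq|/r.
|U| = |kQq|/r = (8.99×10⁹ N·m²/C²)(7.57×10⁻⁶)(1.67×10⁻⁶)/(0.370) = 0.307 J.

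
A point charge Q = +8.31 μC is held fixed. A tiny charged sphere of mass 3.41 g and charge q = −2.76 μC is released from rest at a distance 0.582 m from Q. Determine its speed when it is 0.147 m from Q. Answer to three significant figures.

Only the electrostatic force acts, so mechanical energy is conserved: ½mv² = U₁ − U₂ = kQq(1/r₁ − 1/r₂).
U₁ − U₂ = (8.99×10⁹ N·m²/C²)(8.31×10⁻⁶ C)(-2.76×10⁻⁶ C)(1/0.582 − 1/0.147) = 1.05 J.
v = √(2·1.05/3.41×10⁻³) = 24.8 m/s.

24.8 m/s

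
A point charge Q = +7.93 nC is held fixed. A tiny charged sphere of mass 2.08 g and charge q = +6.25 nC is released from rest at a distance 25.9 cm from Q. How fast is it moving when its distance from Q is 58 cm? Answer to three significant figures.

0.0303 m/s

Only the electrostatic force acts, so mechanical energy is conserved: ½mv² = U₁ − U₂ = kQq(1/r₁ − 1/r₂).
U₁ − U₂ = (8.99×10⁹ N·m²/C²)(7.93×10⁻⁹ C)(6.25×10⁻⁹ C)(1/0.259 − 1/0.580) = 9.52×10⁻⁷ J.
v = √(2·9.52×10⁻⁷/2.08×10⁻³) = 0.0303 m/s.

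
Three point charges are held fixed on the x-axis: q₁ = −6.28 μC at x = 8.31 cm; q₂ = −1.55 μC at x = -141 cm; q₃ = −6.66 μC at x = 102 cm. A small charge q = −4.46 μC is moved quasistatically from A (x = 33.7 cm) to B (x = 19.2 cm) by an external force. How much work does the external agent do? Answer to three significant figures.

For quasistatic motion the external work equals the change in potential energy: W_ext = qΔV = q(V_B − V_A).
At A: distances to the source charges are 0.254 m, 1.75 m, 0.683 m; V_A = Σ kqᵢ/rᵢ = -3.18×10⁵ V.
At B: distances to the source charges are 0.109 m, 1.60 m, 0.828 m; V_B = Σ kqᵢ/rᵢ = -5.99×10⁵ V.
ΔV = V_B − V_A = -2.81×10⁵ V.
W_ext = qΔV = (-4.46×10⁻⁶ C)(-2.81×10⁵ V) = 1.26 J.

1.26 J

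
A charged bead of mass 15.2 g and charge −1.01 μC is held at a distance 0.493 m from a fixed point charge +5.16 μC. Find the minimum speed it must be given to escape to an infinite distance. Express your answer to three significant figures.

To just escape, total mechanical energy must reach zero at infinity: ½mv²_min + U = 0, so ½mv²_min = −U = |kQq|/r.
|U| = |kQq|/r = (8.99×10⁹ N·m²/C²)(5.16×10⁻⁶)(1.01×10⁻⁶)/(0.493) = 0.0950 J.
v_min = √(2|U|/m) = √(2·0.0950/0.0152) = 3.54 m/s.

3.54 m/s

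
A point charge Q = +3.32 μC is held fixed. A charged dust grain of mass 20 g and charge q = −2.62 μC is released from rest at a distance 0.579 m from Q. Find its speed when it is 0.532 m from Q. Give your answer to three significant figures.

1.09 m/s

Only the electrostatic force acts, so mechanical energy is conserved: ½mv² = U₁ − U₂ = kQq(1/r₁ − 1/r₂).
U₁ − U₂ = (8.99×10⁹ N·m²/C²)(3.32×10⁻⁶ C)(-2.62×10⁻⁶ C)(1/0.579 − 1/0.532) = 0.0119 J.
v = √(2·0.0119/0.0200) = 1.09 m/s.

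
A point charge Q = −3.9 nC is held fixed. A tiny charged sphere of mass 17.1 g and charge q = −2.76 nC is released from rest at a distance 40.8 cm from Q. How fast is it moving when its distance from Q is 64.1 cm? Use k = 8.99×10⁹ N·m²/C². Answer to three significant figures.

Only the electrostatic force acts, so mechanical energy is conserved: ½mv² = U₁ − U₂ = kQq(1/r₁ − 1/r₂).
U₁ − U₂ = (8.99×10⁹ N·m²/C²)(-3.90×10⁻⁹ C)(-2.76×10⁻⁹ C)(1/0.408 − 1/0.641) = 8.62×10⁻⁸ J.
v = √(2·8.62×10⁻⁸/0.0171) = 3.18×10⁻³ m/s.

3.18×10⁻³ m/s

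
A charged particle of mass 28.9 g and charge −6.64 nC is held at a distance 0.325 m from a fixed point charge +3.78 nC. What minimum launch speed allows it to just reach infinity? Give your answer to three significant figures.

To just escape, total mechanical energy must reach zero at infinity: ½mv²_min + U = 0, so ½mv²_min = −U = |kQq|/r.
|U| = |kQq|/r = (8.99×10⁹ N·m²/C²)(3.78×10⁻⁹)(6.64×10⁻⁹)/(0.325) = 6.94×10⁻⁷ J.
v_min = √(2|U|/m) = √(2·6.94×10⁻⁷/0.0289) = 6.93×10⁻³ m/s.

6.93×10⁻³ m/s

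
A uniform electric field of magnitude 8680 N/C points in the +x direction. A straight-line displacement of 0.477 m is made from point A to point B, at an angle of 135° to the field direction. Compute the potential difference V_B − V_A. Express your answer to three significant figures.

Only the component of displacement along E changes the potential: ΔV = −E·d·cosθ.
ΔV = −(8680 V/m)(0.477 m)cos135° = 2930 V.

2930 V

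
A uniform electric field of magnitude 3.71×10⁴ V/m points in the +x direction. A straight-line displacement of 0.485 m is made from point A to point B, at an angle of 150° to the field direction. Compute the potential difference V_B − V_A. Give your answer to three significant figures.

1.56×10⁴ V

Only the component of displacement along E changes the potential: ΔV = −E·d·cosθ.
ΔV = −(3.71×10⁴ V/m)(0.485 m)cos150° = 1.56×10⁴ V.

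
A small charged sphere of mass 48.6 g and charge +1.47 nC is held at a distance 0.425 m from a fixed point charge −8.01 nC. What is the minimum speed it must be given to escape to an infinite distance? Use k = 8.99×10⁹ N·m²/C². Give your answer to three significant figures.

To just escape, total mechanical energy must reach zero at infinity: ½mv²_min + U = 0, so ½mv²_min = −U = |kQq|/r.
|U| = |kQq|/r = (8.99×10⁹ N·m²/C²)(8.01×10⁻⁹)(1.47×10⁻⁹)/(0.425) = 2.49×10⁻⁷ J.
v_min = √(2|U|/m) = √(2·2.49×10⁻⁷/0.0486) = 3.20×10⁻³ m/s.

3.20×10⁻³ m/s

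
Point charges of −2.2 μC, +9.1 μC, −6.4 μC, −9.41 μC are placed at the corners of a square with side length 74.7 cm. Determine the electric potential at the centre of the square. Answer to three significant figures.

-1.52×10⁵ V

The total potential is the scalar sum of each charge's contribution, V = Σ kqᵢ/rᵢ.
The distance from each corner to the centre is a√2/2 = 0.528 m.
V = k[(-2.20×10⁻⁶)/(0.528) + (9.10×10⁻⁶)/(0.528) + (-6.40×10⁻⁶)/(0.528) + (-9.41×10⁻⁶)/(0.528)] = -1.52×10⁵ V.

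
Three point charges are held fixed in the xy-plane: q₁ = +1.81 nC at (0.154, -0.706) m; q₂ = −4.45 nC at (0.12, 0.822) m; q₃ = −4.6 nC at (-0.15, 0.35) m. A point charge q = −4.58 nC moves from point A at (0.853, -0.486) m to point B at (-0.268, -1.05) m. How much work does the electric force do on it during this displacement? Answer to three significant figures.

The work done by the electric force is W_field = −ΔU = −q(V_B − V_A) = q(V_A − V_B).
At A: distances to the source charges are 0.733 m, 1.50 m, 1.31 m; V_A = Σ kqᵢ/rᵢ = -36.1 V.
At B: distances to the source charges are 0.544 m, 1.91 m, 1.40 m; V_B = Σ kqᵢ/rᵢ = -20.5 V.
ΔV = V_B − V_A = 15.7 V.
W_field = −qΔV = −(-4.58×10⁻⁹ C)(15.7 V) = 7.18×10⁻⁸ J.

7.18×10⁻⁸ J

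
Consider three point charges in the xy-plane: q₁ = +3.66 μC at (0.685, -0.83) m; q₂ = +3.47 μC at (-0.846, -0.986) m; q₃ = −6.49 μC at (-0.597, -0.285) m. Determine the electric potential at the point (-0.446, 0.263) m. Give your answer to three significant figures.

-5.79×10⁴ V

Electric potential is a scalar, so the contributions from each charge add algebraically: V = Σ kqᵢ/rᵢ.
Distances from the field point to each charge: r₁ = 1.57 m, r₂ = 1.31 m, r₃ = 0.568 m.
V = k[(3.66×10⁻⁶)/(1.57) + (3.47×10⁻⁶)/(1.31) + (-6.49×10⁻⁶)/(0.568)] = -5.79×10⁴ V.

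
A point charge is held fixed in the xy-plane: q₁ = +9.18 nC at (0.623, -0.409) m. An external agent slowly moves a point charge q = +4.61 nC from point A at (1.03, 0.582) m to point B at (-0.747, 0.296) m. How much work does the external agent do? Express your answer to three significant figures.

For quasistatic motion the external work equals the change in potential energy: W_ext = qΔV = q(V_B − V_A).
At A: distance to the source charge is 1.07 m; V_A = kq₁/r = 77.0 V.
At B: distance to the source charge is 1.54 m; V_B = kq₁/r = 53.6 V.
ΔV = V_B − V_A = -23.5 V.
W_ext = qΔV = (4.61×10⁻⁹ C)(-23.5 V) = -1.08×10⁻⁷ J.

-1.08×10⁻⁷ J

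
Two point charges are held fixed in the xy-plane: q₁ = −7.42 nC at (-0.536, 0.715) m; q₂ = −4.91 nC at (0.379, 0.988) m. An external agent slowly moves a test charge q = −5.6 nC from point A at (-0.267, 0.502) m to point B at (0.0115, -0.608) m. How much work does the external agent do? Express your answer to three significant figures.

For quasistatic motion the external work equals the change in potential energy: W_ext = qΔV = q(V_B − V_A).
At A: distances to the source charges are 0.343 m, 0.808 m; V_A = Σ kqᵢ/rᵢ = -249 V.
At B: distances to the source charges are 1.43 m, 1.64 m; V_B = Σ kqᵢ/rᵢ = -73.5 V.
ΔV = V_B − V_A = 175 V.
W_ext = qΔV = (-5.60×10⁻⁹ C)(175 V) = -9.83×10⁻⁷ J.

-9.83×10⁻⁷ J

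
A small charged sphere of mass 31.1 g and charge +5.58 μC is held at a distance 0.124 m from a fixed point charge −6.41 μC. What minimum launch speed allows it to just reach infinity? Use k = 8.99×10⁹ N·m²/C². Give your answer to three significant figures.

To just escape, total mechanical energy must reach zero at infinity: ½mv²_min + U = 0, so ½mv²_min = −U = |kQq|/r.
|U| = |kQq|/r = (8.99×10⁹ N·m²/C²)(6.41×10⁻⁶)(5.58×10⁻⁶)/(0.124) = 2.59 J.
v_min = √(2|U|/m) = √(2·2.59/0.0311) = 12.9 m/s.

12.9 m/s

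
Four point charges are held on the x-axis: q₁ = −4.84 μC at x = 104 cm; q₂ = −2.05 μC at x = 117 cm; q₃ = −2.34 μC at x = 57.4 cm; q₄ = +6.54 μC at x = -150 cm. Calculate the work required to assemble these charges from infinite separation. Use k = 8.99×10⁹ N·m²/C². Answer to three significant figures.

0.753 J

The assembly work is the sum of pairwise potential energies, U = Σ_{i<j} kqᵢqⱼ/rᵢⱼ.
Pair separations: r₁₂ = 0.130 m, r₁₃ = 0.466 m, r₁₄ = 2.54 m, r₂₃ = 0.596 m, r₂₄ = 2.67 m, r₃₄ = 2.07 m.
Summing all 6 pair terms gives U = 0.753 J.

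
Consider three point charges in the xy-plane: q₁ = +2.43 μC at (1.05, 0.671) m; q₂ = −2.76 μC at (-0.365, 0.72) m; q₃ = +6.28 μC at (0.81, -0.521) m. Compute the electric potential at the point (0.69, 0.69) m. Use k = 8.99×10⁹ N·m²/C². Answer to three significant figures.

8.35×10⁴ V

Electric potential is a scalar, so the contributions from each charge add algebraically: V = Σ kqᵢ/rᵢ.
Distances from the field point to each charge: r₁ = 0.361 m, r₂ = 1.06 m, r₃ = 1.22 m.
V = k[(2.43×10⁻⁶)/(0.361) + (-2.76×10⁻⁶)/(1.06) + (6.28×10⁻⁶)/(1.22)] = 8.35×10⁴ V.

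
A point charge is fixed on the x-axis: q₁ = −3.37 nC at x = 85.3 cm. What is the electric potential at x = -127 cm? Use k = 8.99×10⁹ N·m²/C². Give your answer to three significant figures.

The total potential is the scalar sum of each charge's contribution, V = Σ kqᵢ/rᵢ.
V = k[(-3.37×10⁻⁹)/(2.12)] = -14.3 V.

-14.3 V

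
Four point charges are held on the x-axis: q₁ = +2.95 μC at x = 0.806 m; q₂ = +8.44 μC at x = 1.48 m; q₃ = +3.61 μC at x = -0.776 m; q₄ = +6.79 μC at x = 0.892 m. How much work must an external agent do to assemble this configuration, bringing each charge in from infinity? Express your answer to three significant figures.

The work to assemble the configuration equals its total potential energy, U = Σ kqᵢqⱼ/rᵢⱼ over all pairs.
Pair separations: r₁₂ = 0.674 m, r₁₃ = 1.58 m, r₁₄ = 0.0860 m, r₂₃ = 2.26 m, r₂₄ = 0.588 m, r₃₄ = 1.67 m.
Summing all 6 pair terms gives U = 3.62 J.

3.62 J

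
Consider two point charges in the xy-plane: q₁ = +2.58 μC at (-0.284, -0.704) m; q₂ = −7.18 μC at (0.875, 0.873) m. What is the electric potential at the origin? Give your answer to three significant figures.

-2.17×10⁴ V

The total potential is the scalar sum of each charge's contribution, V = Σ kqᵢ/rᵢ.
Distances from the field point to each charge: r₁ = 0.759 m, r₂ = 1.24 m.
V = k[(2.58×10⁻⁶)/(0.759) + (-7.18×10⁻⁶)/(1.24)] = -2.17×10⁴ V.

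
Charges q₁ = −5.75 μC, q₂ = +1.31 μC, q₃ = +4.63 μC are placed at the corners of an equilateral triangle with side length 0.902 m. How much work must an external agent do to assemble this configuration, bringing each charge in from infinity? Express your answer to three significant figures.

-0.280 J

The work to assemble the configuration equals its total potential energy, U = Σ kqᵢqⱼ/rᵢⱼ over all pairs.
All three pair separations equal the side length, 0.902 m.
U = (-0.0751) + (-0.265) + (0.0605) = -0.280 J.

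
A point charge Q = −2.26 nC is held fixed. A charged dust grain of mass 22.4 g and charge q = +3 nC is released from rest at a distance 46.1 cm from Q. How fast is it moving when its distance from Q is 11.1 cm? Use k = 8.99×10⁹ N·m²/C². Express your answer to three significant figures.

6.10×10⁻³ m/s

Only the electrostatic force acts, so mechanical energy is conserved: ½mv² = U₁ − U₂ = kQq(1/r₁ − 1/r₂).
U₁ − U₂ = (8.99×10⁹ N·m²/C²)(-2.26×10⁻⁹ C)(3.00×10⁻⁹ C)(1/0.461 − 1/0.111) = 4.17×10⁻⁷ J.
v = √(2·4.17×10⁻⁷/0.0224) = 6.10×10⁻³ m/s.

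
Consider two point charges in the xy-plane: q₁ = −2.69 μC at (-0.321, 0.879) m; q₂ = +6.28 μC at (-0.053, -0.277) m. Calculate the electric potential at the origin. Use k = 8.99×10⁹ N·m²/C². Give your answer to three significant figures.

The total potential is the scalar sum of each charge's contribution, V = Σ kqᵢ/rᵢ.
Distances from the field point to each charge: r₁ = 0.936 m, r₂ = 0.282 m.
V = k[(-2.69×10⁻⁶)/(0.936) + (6.28×10⁻⁶)/(0.282)] = 1.74×10⁵ V.

1.74×10⁵ V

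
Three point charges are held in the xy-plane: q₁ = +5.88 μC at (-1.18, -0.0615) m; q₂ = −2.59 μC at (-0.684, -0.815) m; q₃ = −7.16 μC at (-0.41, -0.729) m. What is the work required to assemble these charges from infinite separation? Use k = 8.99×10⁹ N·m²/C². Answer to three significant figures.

0.0573 J

The work to assemble the configuration equals its total potential energy, U = Σ kqᵢqⱼ/rᵢⱼ over all pairs.
Pair separations: r₁₂ = 0.902 m, r₁₃ = 1.02 m, r₂₃ = 0.287 m.
U = (-0.152) + (-0.371) + (0.581) = 0.0573 J.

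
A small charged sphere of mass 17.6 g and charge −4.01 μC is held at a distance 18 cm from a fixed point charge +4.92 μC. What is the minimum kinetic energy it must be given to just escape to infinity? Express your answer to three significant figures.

To just escape, total mechanical energy must reach zero at infinity: ½mv²_min + U = 0, so ½mv²_min = −U = |kQq|/r.
|U| = |kQq|/r = (8.99×10⁹ N·m²/C²)(4.92×10⁻⁶)(4.01×10⁻⁶)/(0.180) = 0.985 J.

0.985 J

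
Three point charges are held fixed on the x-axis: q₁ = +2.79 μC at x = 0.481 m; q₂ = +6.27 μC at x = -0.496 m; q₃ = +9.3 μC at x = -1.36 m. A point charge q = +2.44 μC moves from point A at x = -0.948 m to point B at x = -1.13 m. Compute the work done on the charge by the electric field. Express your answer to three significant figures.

-0.300 J

The work done by the electric force is W_field = −ΔU = −q(V_B − V_A) = q(V_A − V_B).
At A: distances to the source charges are 1.43 m, 0.452 m, 0.412 m; V_A = Σ kqᵢ/rᵢ = 3.45×10⁵ V.
At B: distances to the source charges are 1.61 m, 0.634 m, 0.230 m; V_B = Σ kqᵢ/rᵢ = 4.68×10⁵ V.
ΔV = V_B − V_A = 1.23×10⁵ V.
W_field = −qΔV = −(2.44×10⁻⁶ C)(1.23×10⁵ V) = -0.300 J.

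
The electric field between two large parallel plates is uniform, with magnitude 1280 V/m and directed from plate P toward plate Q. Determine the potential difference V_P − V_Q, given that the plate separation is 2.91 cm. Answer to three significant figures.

37.2 V

In a uniform field, potential decreases in the direction of E: ΔV = −E·d for a displacement d parallel to E.
Going from Q to P is a displacement of 2.91 cm opposite to the field, so V_P − V_Q = +Ed = 37.2 V.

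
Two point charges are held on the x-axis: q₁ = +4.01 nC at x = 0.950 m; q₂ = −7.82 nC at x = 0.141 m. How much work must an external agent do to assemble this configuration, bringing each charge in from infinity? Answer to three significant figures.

The assembly work is the sum of pairwise potential energies, U = Σ_{i<j} kqᵢqⱼ/rᵢⱼ.
Pair separations: r₁₂ = 0.809 m.
U = (-3.48×10⁻⁷) = -3.48×10⁻⁷ J.

-3.48×10⁻⁷ J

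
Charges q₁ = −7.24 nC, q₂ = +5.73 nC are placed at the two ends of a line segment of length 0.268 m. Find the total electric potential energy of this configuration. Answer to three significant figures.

The work to assemble the configuration equals its total potential energy, U = Σ kqᵢqⱼ/rᵢⱼ over all pairs.
The separation is r = 0.268 m.
U = (-1.39×10⁻⁶) = -1.39×10⁻⁶ J.

-1.39×10⁻⁶ J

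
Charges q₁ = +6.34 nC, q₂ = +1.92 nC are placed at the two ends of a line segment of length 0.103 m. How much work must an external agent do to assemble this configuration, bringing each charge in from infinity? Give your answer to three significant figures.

The work to assemble the configuration equals its total potential energy, U = Σ kqᵢqⱼ/rᵢⱼ over all pairs.
The separation is r = 0.103 m.
U = (1.06×10⁻⁶) = 1.06×10⁻⁶ J.

1.06×10⁻⁶ J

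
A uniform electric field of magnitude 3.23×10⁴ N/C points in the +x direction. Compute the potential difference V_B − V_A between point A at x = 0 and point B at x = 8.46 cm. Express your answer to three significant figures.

In a uniform field, potential decreases in the direction of E: V_B − V_A = −E·Δx.
V_B − V_A = −(3.23×10⁴ V/m)(0.0846 m) = -2730 V.

-2730 V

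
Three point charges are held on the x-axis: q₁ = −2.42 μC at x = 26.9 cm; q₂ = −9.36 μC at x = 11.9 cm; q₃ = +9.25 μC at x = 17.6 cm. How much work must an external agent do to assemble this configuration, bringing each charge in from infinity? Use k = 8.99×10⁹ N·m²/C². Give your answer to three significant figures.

The work to assemble the configuration equals its total potential energy, U = Σ kqᵢqⱼ/rᵢⱼ over all pairs.
Pair separations: r₁₂ = 0.150 m, r₁₃ = 0.0930 m, r₂₃ = 0.0570 m.
U = (1.36) + (-2.16) + (-13.7) = -14.5 J.

-14.5 J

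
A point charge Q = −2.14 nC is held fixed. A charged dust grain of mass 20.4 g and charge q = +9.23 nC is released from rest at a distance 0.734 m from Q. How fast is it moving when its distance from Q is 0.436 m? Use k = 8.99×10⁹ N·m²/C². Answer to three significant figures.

Only the electrostatic force acts, so mechanical energy is conserved: ½mv² = U₁ − U₂ = kQq(1/r₁ − 1/r₂).
U₁ − U₂ = (8.99×10⁹ N·m²/C²)(-2.14×10⁻⁹ C)(9.23×10⁻⁹ C)(1/0.734 − 1/0.436) = 1.65×10⁻⁷ J.
v = √(2·1.65×10⁻⁷/0.0204) = 4.03×10⁻³ m/s.

4.03×10⁻³ m/s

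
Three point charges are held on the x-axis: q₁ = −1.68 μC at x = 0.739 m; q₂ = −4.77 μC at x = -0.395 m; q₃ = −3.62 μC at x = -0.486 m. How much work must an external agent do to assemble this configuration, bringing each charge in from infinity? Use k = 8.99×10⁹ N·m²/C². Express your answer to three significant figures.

1.81 J

The work to assemble the configuration equals its total potential energy, U = Σ kqᵢqⱼ/rᵢⱼ over all pairs.
Pair separations: r₁₂ = 1.13 m, r₁₃ = 1.23 m, r₂₃ = 0.0910 m.
U = (0.0635) + (0.0446) + (1.71) = 1.81 J.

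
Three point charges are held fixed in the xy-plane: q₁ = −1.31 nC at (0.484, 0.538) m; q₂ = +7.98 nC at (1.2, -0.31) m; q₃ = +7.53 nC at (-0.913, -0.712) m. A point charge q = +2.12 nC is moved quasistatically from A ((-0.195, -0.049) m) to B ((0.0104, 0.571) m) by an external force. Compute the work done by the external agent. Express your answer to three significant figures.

For quasistatic motion the external work equals the change in potential energy: W_ext = qΔV = q(V_B − V_A).
At A: distances to the source charges are 0.898 m, 1.42 m, 0.977 m; V_A = Σ kqᵢ/rᵢ = 107 V.
At B: distances to the source charges are 0.475 m, 1.48 m, 1.58 m; V_B = Σ kqᵢ/rᵢ = 66.5 V.
ΔV = V_B − V_A = -40.2 V.
W_ext = qΔV = (2.12×10⁻⁹ C)(-40.2 V) = -8.53×10⁻⁸ J.

-8.53×10⁻⁸ J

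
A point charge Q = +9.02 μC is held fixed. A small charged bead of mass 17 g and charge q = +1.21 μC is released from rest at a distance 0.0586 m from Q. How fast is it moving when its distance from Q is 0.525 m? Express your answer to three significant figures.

13.2 m/s

Only the electrostatic force acts, so mechanical energy is conserved: ½mv² = U₁ − U₂ = kQq(1/r₁ − 1/r₂).
U₁ − U₂ = (8.99×10⁹ N·m²/C²)(9.02×10⁻⁶ C)(1.21×10⁻⁶ C)(1/0.0586 − 1/0.525) = 1.49 J.
v = √(2·1.49/0.0170) = 13.2 m/s.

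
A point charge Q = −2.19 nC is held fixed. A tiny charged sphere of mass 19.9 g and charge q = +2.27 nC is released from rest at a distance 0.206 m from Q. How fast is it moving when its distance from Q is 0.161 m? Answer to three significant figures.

2.47×10⁻³ m/s

Only the electrostatic force acts, so mechanical energy is conserved: ½mv² = U₁ − U₂ = kQq(1/r₁ − 1/r₂).
U₁ − U₂ = (8.99×10⁹ N·m²/C²)(-2.19×10⁻⁹ C)(2.27×10⁻⁹ C)(1/0.206 − 1/0.161) = 6.06×10⁻⁸ J.
v = √(2·6.06×10⁻⁸/0.0199) = 2.47×10⁻³ m/s.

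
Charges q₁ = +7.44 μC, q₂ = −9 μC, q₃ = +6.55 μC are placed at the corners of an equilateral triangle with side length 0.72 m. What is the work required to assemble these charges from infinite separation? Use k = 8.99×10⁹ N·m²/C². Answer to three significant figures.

The assembly work is the sum of pairwise potential energies, U = Σ_{i<j} kqᵢqⱼ/rᵢⱼ.
All three pair separations equal the side length, 0.720 m.
U = (-0.836) + (0.608) + (-0.736) = -0.964 J.

-0.964 J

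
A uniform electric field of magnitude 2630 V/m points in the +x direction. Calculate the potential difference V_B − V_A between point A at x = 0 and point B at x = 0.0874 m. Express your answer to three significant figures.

-230 V

In a uniform field, potential decreases in the direction of E: V_B − V_A = −E·Δx.
V_B − V_A = −(2630 V/m)(0.0874 m) = -230 V.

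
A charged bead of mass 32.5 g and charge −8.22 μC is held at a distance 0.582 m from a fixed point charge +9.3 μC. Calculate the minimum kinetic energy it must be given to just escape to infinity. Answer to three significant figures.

To just escape, total mechanical energy must reach zero at infinity: ½mv²_min + U = 0, so ½mv²_min = −U = |kQq|/r.
|U| = |kQq|/r = (8.99×10⁹ N·m²/C²)(9.30×10⁻⁶)(8.22×10⁻⁶)/(0.582) = 1.18 J.

1.18 J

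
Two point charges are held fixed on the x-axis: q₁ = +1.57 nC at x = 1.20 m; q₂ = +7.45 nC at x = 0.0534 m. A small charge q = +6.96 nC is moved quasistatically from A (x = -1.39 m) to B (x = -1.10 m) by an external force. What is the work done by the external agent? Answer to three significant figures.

8.60×10⁻⁸ J

For quasistatic motion the external work equals the change in potential energy: W_ext = qΔV = q(V_B − V_A).
At A: distances to the source charges are 2.59 m, 1.44 m; V_A = Σ kqᵢ/rᵢ = 51.9 V.
At B: distances to the source charges are 2.30 m, 1.15 m; V_B = Σ kqᵢ/rᵢ = 64.2 V.
ΔV = V_B − V_A = 12.4 V.
W_ext = qΔV = (6.96×10⁻⁹ C)(12.4 V) = 8.60×10⁻⁸ J.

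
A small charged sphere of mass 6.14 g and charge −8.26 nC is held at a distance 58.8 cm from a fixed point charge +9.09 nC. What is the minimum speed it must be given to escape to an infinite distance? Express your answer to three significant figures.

To just escape, total mechanical energy must reach zero at infinity: ½mv²_min + U = 0, so ½mv²_min = −U = |kQq|/r.
|U| = |kQq|/r = (8.99×10⁹ N·m²/C²)(9.09×10⁻⁹)(8.26×10⁻⁹)/(0.588) = 1.15×10⁻⁶ J.
v_min = √(2|U|/m) = √(2·1.15×10⁻⁶/6.14×10⁻³) = 0.0193 m/s.

0.0193 m/s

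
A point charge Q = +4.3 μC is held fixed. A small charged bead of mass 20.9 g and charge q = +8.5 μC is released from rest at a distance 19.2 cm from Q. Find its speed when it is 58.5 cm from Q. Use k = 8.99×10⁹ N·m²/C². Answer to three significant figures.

10.5 m/s

Only the electrostatic force acts, so mechanical energy is conserved: ½mv² = U₁ − U₂ = kQq(1/r₁ − 1/r₂).
U₁ − U₂ = (8.99×10⁹ N·m²/C²)(4.30×10⁻⁶ C)(8.50×10⁻⁶ C)(1/0.192 − 1/0.585) = 1.15 J.
v = √(2·1.15/0.0209) = 10.5 m/s.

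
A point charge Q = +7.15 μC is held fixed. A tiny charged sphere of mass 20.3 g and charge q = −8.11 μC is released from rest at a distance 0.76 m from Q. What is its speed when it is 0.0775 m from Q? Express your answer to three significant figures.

24.4 m/s

Only the electrostatic force acts, so mechanical energy is conserved: ½mv² = U₁ − U₂ = kQq(1/r₁ − 1/r₂).
U₁ − U₂ = (8.99×10⁹ N·m²/C²)(7.15×10⁻⁶ C)(-8.11×10⁻⁶ C)(1/0.760 − 1/0.0775) = 6.04 J.
v = √(2·6.04/0.0203) = 24.4 m/s.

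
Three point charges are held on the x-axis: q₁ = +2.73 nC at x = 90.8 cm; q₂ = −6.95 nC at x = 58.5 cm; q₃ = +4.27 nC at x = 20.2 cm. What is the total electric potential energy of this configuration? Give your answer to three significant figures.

-1.08×10⁻⁶ J

The work to assemble the configuration equals its total potential energy, U = Σ kqᵢqⱼ/rᵢⱼ over all pairs.
Pair separations: r₁₂ = 0.323 m, r₁₃ = 0.706 m, r₂₃ = 0.383 m.
U = (-5.28×10⁻⁷) + (1.48×10⁻⁷) + (-6.97×10⁻⁷) = -1.08×10⁻⁶ J.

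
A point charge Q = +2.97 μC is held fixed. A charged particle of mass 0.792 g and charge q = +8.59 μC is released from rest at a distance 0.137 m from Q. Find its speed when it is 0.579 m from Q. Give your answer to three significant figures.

56.8 m/s

Only the electrostatic force acts, so mechanical energy is conserved: ½mv² = U₁ − U₂ = kQq(1/r₁ − 1/r₂).
U₁ − U₂ = (8.99×10⁹ N·m²/C²)(2.97×10⁻⁶ C)(8.59×10⁻⁶ C)(1/0.137 − 1/0.579) = 1.28 J.
v = √(2·1.28/7.92×10⁻⁴) = 56.8 m/s.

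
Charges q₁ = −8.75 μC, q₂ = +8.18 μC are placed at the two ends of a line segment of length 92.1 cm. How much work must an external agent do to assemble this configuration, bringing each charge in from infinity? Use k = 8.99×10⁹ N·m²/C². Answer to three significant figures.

The work to assemble the configuration equals its total potential energy, U = Σ kqᵢqⱼ/rᵢⱼ over all pairs.
The separation is r = 0.921 m.
U = (-0.699) = -0.699 J.

-0.699 J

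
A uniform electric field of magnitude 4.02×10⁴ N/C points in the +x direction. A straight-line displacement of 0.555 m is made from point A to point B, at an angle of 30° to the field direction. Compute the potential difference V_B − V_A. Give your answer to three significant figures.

-1.93×10⁴ V

Only the component of displacement along E changes the potential: ΔV = −E·d·cosθ.
ΔV = −(4.02×10⁴ V/m)(0.555 m)cos30° = -1.93×10⁴ V.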